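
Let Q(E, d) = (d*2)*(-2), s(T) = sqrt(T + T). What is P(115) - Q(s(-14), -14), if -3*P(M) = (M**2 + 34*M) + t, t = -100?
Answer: -17203/3 ≈ -5734.3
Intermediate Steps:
s(T) = sqrt(2)*sqrt(T) (s(T) = sqrt(2*T) = sqrt(2)*sqrt(T))
Q(E, d) = -4*d (Q(E, d) = (2*d)*(-2) = -4*d)
P(M) = 100/3 - 34*M/3 - M**2/3 (P(M) = -((M**2 + 34*M) - 100)/3 = -(-100 + M**2 + 34*M)/3 = 100/3 - 34*M/3 - M**2/3)
P(115) - Q(s(-14), -14) = (100/3 - 34/3*115 - 1/3*115**2) - (-4)*(-14) = (100/3 - 3910/3 - 1/3*13225) - 1*56 = (100/3 - 3910/3 - 13225/3) - 56 = -17035/3 - 56 = -17203/3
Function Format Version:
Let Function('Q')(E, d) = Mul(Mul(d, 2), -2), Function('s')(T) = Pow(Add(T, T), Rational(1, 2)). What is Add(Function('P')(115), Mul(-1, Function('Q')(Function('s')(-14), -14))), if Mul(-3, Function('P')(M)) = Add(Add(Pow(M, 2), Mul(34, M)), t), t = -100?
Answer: Rational(-17203, 3) ≈ -5734.3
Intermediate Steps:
Function('s')(T) = Mul(Pow(2, Rational(1, 2)), Pow(T, Rational(1, 2))) (Function('s')(T) = Pow(Mul(2, T), Rational(1, 2)) = Mul(Pow(2, Rational(1, 2)), Pow(T, Rational(1, 2))))
Function('Q')(E, d) = Mul(-4, d) (Function('Q')(E, d) = Mul(Mul(2, d), -2) = Mul(-4, d))
Function('P')(M) = Add(Rational(100, 3), Mul(Rational(-34, 3), M), Mul(Rational(-1, 3), Pow(M, 2))) (Function('P')(M) = Mul(Rational(-1, 3), Add(Add(Pow(M, 2), Mul(34, M)), -100)) = Mul(Rational(-1, 3), Add(-100, Pow(M, 2), Mul(34, M))) = Add(Rational(100, 3), Mul(Rational(-34, 3), M), Mul(Rational(-1, 3), Pow(M, 2))))
Add(Function('P')(115), Mul(-1, Function('Q')(Function('s')(-14), -14))) = Add(Add(Rational(100, 3), Mul(Rational(-34, 3), 115), Mul(Rational(-1, 3), Pow(115, 2))), Mul(-1, Mul(-4, -14))) = Add(Add(Rational(100, 3), Rational(-3910, 3), Mul(Rational(-1, 3), 13225)), Mul(-1, 56)) = Add(Add(Rational(100, 3), Rational(-3910, 3), Rational(-13225, 3)), -56) = Add(Rational(-17035, 3), -56) = Rational(-17203, 3)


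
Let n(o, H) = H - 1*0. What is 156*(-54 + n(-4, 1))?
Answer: -8268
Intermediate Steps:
n(o, H) = H (n(o, H) = H + 0 = H)
156*(-54 + n(-4, 1)) = 156*(-54 + 1) = 156*(-53) = -8268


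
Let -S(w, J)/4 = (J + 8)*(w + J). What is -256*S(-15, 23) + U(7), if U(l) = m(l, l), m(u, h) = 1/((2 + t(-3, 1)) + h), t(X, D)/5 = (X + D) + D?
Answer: 1015809/4 ≈ 2.5395e+5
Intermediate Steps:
t(X, D) = 5*X + 10*D (t(X, D) = 5*((X + D) + D) = 5*((D + X) + D) = 5*(X + 2*D) = 5*X + 10*D)
m(u, h) = 1/(-3 + h) (m(u, h) = 1/((2 + (5*(-3) + 10*1)) + h) = 1/((2 + (-15 + 10)) + h) = 1/((2 - 5) + h) = 1/(-3 + h))
U(l) = 1/(-3 + l)
S(w, J) = -4*(8 + J)*(J + w) (S(w, J) = -4*(J + 8)*(w + J) = -4*(8 + J)*(J + w))
-256*S(-15, 23) + U(7) = -256*(-32*23 - 32*(-15) - 4*23² - 4*23*(-15)) + 1/(-3 + 7) = -256*(-736 + 480 - 4*529 + 1380) + 1/4 = -256*(-736 + 480 - 2116 + 1380) + ¼ = -256*(-992) + ¼ = 253952 + ¼ = 1015809/4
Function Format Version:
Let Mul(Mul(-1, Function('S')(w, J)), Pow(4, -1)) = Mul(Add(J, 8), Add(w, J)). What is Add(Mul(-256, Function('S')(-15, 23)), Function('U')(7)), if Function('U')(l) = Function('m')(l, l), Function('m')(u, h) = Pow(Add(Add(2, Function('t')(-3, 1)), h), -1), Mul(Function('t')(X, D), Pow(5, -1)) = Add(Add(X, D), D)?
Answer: Rational(1015809, 4) ≈ 2.5395e+5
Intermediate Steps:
Function('t')(X, D) = Add(Mul(5, X), Mul(10, D)) (Function('t')(X, D) = Mul(5, Add(Add(X, D), D)) = Mul(5, Add(Add(D, X), D)) = Mul(5, Add(X, Mul(2, D))) = Add(Mul(5, X), Mul(10, D)))
Function('m')(u, h) = Pow(Add(-3, h), -1) (Function('m')(u, h) = Pow(Add(Add(2, Add(Mul(5, -3), Mul(10, 1))), h), -1) = Pow(Add(Add(2, Add(-15, 10)), h), -1) = Pow(Add(Add(2, -5), h), -1) = Pow(Add(-3, h), -1))
Function('U')(l) = Pow(Add(-3, l), -1)
Function('S')(w, J) = Mul(-4, Add(8, J), Add(J, w)) (Function('S')(w, J) = Mul(-4, Mul(Add(J, 8), Add(w, J))) = Mul(-4, Mul(Add(8, J), Add(J, w))) = Mul(-4, Add(8, J), Add(J, w)))
Add(Mul(-256, Function('S')(-15, 23)), Function('U')(7)) = Add(Mul(-256, Add(Mul(-32, 23), Mul(-32, -15), Mul(-4, Pow(23, 2)), Mul(-4, 23, -15))), Pow(Add(-3, 7), -1)) = Add(Mul(-256, Add(-736, 480, Mul(-4, 529), 1380)), Pow(4, -1)) = Add(Mul(-256, Add(-736, 480, -2116, 1380)), Rational(1, 4)) = Add(Mul(-256, -992), Rational(1, 4)) = Add(253952, Rational(1, 4)) = Rational(1015809, 4)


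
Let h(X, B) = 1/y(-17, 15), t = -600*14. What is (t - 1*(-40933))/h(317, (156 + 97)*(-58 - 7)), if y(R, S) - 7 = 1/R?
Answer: 3838894/17 ≈ 2.2582e+5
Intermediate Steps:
y(R, S) = 7 + 1/R
t = -8400
h(X, B) = 17/118 (h(X, B) = 1/(7 + 1/(-17)) = 1/(7 - 1/17) = 1/(118/17) = 17/118)
(t - 1*(-40933))/h(317, (156 + 97)*(-58 - 7)) = (-8400 - 1*(-40933))/(17/118) = (-8400 + 40933)*(118/17) = 32533*(118/17) = 3838894/17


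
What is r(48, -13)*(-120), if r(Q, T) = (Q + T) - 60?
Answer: 3000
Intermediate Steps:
r(Q, T) = -60 + Q + T
r(48, -13)*(-120) = (-60 + 48 - 13)*(-120) = -25*(-120) = 3000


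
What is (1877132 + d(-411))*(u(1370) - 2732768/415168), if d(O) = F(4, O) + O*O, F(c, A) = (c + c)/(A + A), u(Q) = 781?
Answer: 8449049469307805/5332314 ≈ 1.5845e+9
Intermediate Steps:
F(c, A) = c/A (F(c, A) = (2*c)/((2*A)) = (2*c)*(1/(2*A)) = c/A)
d(O) = O**2 + 4/O (d(O) = 4/O + O*O = 4/O + O**2 = O**2 + 4/O)
(1877132 + d(-411))*(u(1370) - 2732768/415168) = (1877132 + (4 + (-411)**3)/(-411))*(781 - 2732768/415168) = (1877132 - (4 - 69426531)/411)*(781 - 2732768*1/415168) = (1877132 - 1/411*(-69426527))*(781 - 85399/12974) = (1877132 + 69426527/411)*(10047295/12974) = (840927779/411)*(10047295/12974) = 8449049469307805/5332314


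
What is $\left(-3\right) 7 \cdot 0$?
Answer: $0$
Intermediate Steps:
$\left(-3\right) 7 \cdot 0 = \left(-21\right) 0 = 0$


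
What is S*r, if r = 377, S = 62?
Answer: 23374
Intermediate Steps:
S*r = 62*377 = 23374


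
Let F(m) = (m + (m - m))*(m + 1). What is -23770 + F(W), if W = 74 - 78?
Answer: -23758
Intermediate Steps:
W = -4
F(m) = m*(1 + m) (F(m) = (m + 0)*(1 + m) = m*(1 + m))
-23770 + F(W) = -23770 - 4*(1 - 4) = -23770 - 4*(-3) = -23770 + 12 = -23758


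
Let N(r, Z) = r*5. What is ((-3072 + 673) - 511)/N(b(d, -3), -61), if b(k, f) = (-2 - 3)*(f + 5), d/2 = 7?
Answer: 291/5 ≈ 58.200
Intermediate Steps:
d = 14 (d = 2*7 = 14)
b(k, f) = -25 - 5*f (b(k, f) = -5*(5 + f) = -25 - 5*f)
N(r, Z) = 5*r
((-3072 + 673) - 511)/N(b(d, -3), -61) = ((-3072 + 673) - 511)/((5*(-25 - 5*(-3)))) = (-2399 - 511)/((5*(-25 + 15))) = -2910/(5*(-10)) = -2910/(-50) = -2910*(-1/50) = 291/5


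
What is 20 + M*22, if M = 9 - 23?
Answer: -288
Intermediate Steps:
M = -14
20 + M*22 = 20 - 14*22 = 20 - 308 = -288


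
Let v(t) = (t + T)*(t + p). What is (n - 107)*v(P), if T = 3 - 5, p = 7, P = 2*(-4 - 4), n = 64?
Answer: -6966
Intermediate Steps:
P = -16 (P = 2*(-8) = -16)
T = -2
v(t) = (-2 + t)*(7 + t) (v(t) = (t - 2)*(t + 7) = (-2 + t)*(7 + t))
(n - 107)*v(P) = (64 - 107)*(-14 + (-16)² + 5*(-16)) = -43*(-14 + 256 - 80) = -43*162 = -6966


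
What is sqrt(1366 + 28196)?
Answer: sqrt(29562) ≈ 171.94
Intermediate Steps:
sqrt(1366 + 28196) = sqrt(29562)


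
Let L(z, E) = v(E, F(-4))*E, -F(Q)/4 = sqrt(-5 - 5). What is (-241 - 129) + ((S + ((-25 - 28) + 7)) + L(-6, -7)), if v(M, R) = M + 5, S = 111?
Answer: -291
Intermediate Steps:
F(Q) = -4*I*sqrt(10) (F(Q) = -4*sqrt(-5 - 5) = -4*I*sqrt(10))
v(M, R) = 5 + M
L(z, E) = E*(5 + E) (L(z, E) = (5 + E)*E = E*(5 + E))
(-241 - 129) + ((S + ((-25 - 28) + 7)) + L(-6, -7)) = (-241 - 129) + ((111 + ((-25 - 28) + 7)) - 7*(5 - 7)) = -370 + ((111 + (-53 + 7)) - 7*(-2)) = -370 + ((111 - 46) + 14) = -370 + (65 + 14) = -370 + 79 = -291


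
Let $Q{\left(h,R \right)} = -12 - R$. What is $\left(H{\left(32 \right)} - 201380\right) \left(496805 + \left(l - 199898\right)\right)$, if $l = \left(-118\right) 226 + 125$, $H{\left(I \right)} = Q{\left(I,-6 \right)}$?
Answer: $-54447524504$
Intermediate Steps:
$H{\left(I \right)} = -6$ ($H{\left(I \right)} = -12 - -6 = -12 + 6 = -6$)
$l = -26543$ ($l = -26668 + 125 = -26543$)
$\left(H{\left(32 \right)} - 201380\right) \left(496805 + \left(l - 199898\right)\right) = \left(-6 - 201380\right) \left(496805 - 226441\right) = - 201386 \left(496805 - 226441\right) = \left(-201386\right) 270364 = -54447524504$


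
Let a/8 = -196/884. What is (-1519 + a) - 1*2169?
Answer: -815440/221 ≈ -3689.8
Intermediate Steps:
a = -392/221 (a = 8*(-196/884) = 8*(-196*1/884) = 8*(-49/221) = -392/221 ≈ -1.7738)
(-1519 + a) - 1*2169 = (-1519 - 392/221) - 1*2169 = -336091/221 - 2169 = -815440/221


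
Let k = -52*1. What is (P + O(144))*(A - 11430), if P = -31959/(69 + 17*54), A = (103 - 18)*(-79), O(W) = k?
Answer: 503723345/329 ≈ 1.5311e+6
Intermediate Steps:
k = -52
O(W) = -52
A = -6715 (A = 85*(-79) = -6715)
P = -10653/329 (P = -31959/(69 + 918) = -31959/987 = -31959*1/987 = -10653/329 ≈ -32.380)
(P + O(144))*(A - 11430) = (-10653/329 - 52)*(-6715 - 11430) = -27761/329*(-18145) = 503723345/329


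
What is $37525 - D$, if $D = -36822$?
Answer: $74347$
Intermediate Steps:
$37525 - D = 37525 - -36822 = 37525 + 36822 = 74347$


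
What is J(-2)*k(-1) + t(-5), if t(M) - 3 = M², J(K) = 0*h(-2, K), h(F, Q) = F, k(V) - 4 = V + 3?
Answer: 28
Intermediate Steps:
k(V) = 7 + V (k(V) = 4 + (V + 3) = 4 + (3 + V) = 7 + V)
J(K) = 0 (J(K) = 0*(-2) = 0)
t(M) = 3 + M²
J(-2)*k(-1) + t(-5) = 0*(7 - 1) + (3 + (-5)²) = 0*6 + (3 + 25) = 0 + 28 = 28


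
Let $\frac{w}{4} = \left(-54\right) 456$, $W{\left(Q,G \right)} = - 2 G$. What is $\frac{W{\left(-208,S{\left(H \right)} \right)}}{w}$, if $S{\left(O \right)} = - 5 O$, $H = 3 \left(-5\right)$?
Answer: $\frac{25}{16416} \approx 0.0015229$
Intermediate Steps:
$H = -15$
$w = -98496$ ($w = 4 \left(\left(-54\right) 456\right) = 4 \left(-24624\right) = -98496$)
$\frac{W{\left(-208,S{\left(H \right)} \right)}}{w} = \frac{\left(-2\right) \left(\left(-5\right) \left(-15\right)\right)}{-98496} = \left(-2\right) 75 \left(- \frac{1}{98496}\right) = \left(-150\right) \left(- \frac{1}{98496}\right) = \frac{25}{16416}$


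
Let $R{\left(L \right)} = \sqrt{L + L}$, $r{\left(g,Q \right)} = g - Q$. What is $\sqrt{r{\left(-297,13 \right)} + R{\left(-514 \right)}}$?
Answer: $\sqrt{-310 + 2 i \sqrt{257}} \approx 0.9093 + 17.63 i$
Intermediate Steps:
$R{\left(L \right)} = \sqrt{2} \sqrt{L}$ ($R{\left(L \right)} = \sqrt{2 L} = \sqrt{2} \sqrt{L}$)
$\sqrt{r{\left(-297,13 \right)} + R{\left(-514 \right)}} = \sqrt{\left(-297 - 13\right) + \sqrt{2} \sqrt{-514}} = \sqrt{\left(-297 - 13\right) + \sqrt{2} i \sqrt{514}} = \sqrt{-310 + 2 i \sqrt{257}}$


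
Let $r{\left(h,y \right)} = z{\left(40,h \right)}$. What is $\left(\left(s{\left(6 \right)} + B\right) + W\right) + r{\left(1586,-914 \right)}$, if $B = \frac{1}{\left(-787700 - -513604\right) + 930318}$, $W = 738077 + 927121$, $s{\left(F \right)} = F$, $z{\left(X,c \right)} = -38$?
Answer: $\frac{1092718562853}{656222} \approx 1.6652 \cdot 10^{6}$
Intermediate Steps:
$r{\left(h,y \right)} = -38$
$W = 1665198$
$B = \frac{1}{656222}$ ($B = \frac{1}{\left(-787700 + 513604\right) + 930318} = \frac{1}{-274096 + 930318} = \frac{1}{656222} \approx 1.5239 \cdot 10^{-6}$)
$\left(\left(s{\left(6 \right)} + B\right) + W\right) + r{\left(1586,-914 \right)} = \left(\left(6 + \frac{1}{656222}\right) + 1665198\right) - 38 = \left(\frac{3937333}{656222} + 1665198\right) - 38 = \frac{1092743499289}{656222} - 38 = \frac{1092718562853}{656222}$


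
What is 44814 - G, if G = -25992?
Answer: 70806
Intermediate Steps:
44814 - G = 44814 - 1*(-25992) = 44814 + 25992 = 70806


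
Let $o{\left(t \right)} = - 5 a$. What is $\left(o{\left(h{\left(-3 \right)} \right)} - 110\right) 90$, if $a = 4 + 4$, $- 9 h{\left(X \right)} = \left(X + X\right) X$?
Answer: $-13500$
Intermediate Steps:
$h{\left(X \right)} = - \frac{2 X^{2}}{9}$ ($h{\left(X \right)} = - \frac{\left(X + X\right) X}{9} = - \frac{2 X X}{9} = - \frac{2 X^{2}}{9}$)
$a = 8$
$o{\left(t \right)} = -40$ ($o{\left(t \right)} = \left(-5\right) 8 = -40$)
$\left(o{\left(h{\left(-3 \right)} \right)} - 110\right) 90 = \left(-40 - 110\right) 90 = \left(-150\right) 90 = -13500$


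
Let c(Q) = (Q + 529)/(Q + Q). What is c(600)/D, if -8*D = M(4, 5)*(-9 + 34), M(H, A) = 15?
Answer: -1129/56250 ≈ -0.020071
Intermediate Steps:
c(Q) = (529 + Q)/(2*Q) (c(Q) = (529 + Q)/((2*Q)) = (529 + Q)*(1/(2*Q)) = (529 + Q)/(2*Q))
D = -375/8 (D = -15*(-9 + 34)/8 = -15*25/8 = -⅛*375 = -375/8 ≈ -46.875)
c(600)/D = ((½)*(529 + 600)/600)/(-375/8) = ((½)*(1/600)*1129)*(-8/375) = (1129/1200)*(-8/375) = -1129/56250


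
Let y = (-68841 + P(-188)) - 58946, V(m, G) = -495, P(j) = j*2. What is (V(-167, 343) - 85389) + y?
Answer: -214047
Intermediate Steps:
P(j) = 2*j
y = -128163 (y = (-68841 + 2*(-188)) - 58946 = (-68841 - 376) - 58946 = -69217 - 58946 = -128163)
(V(-167, 343) - 85389) + y = (-495 - 85389) - 128163 = -85884 - 128163 = -214047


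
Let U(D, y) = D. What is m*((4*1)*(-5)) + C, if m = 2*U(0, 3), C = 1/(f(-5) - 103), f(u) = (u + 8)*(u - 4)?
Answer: -1/130 ≈ -0.0076923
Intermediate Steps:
f(u) = (-4 + u)*(8 + u) (f(u) = (8 + u)*(-4 + u) = (-4 + u)*(8 + u))
C = -1/130 (C = 1/((-32 + (-5)² + 4*(-5)) - 103) = 1/((-32 + 25 - 20) - 103) = 1/(-27 - 103) = 1/(-130) = -1/130 ≈ -0.0076923)
m = 0 (m = 2*0 = 0)
m*((4*1)*(-5)) + C = 0*((4*1)*(-5)) - 1/130 = 0*(4*(-5)) - 1/130 = 0*(-20) - 1/130 = 0 - 1/130 = -1/130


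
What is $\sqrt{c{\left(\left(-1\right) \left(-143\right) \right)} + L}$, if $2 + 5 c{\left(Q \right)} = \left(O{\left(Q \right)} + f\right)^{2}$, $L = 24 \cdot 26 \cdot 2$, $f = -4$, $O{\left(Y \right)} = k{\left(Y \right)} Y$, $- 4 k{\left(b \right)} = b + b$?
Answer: $\frac{\sqrt{2092569005}}{10} \approx 4574.5$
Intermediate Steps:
$k{\left(b \right)} = - \frac{b}{2}$ ($k{\left(b \right)} = - \frac{b + b}{4} = - \frac{2 b}{4} = - \frac{b}{2}$)
$O{\left(Y \right)} = - \frac{Y^{2}}{2}$ ($O{\left(Y \right)} = - \frac{Y}{2} Y = - \frac{Y^{2}}{2}$)
$L = 1248$ ($L = 624 \cdot 2 = 1248$)
$c{\left(Q \right)} = - \frac{2}{5} + \frac{\left(-4 - \frac{Q^{2}}{2}\right)^{2}}{5}$ ($c{\left(Q \right)} = - \frac{2}{5} + \frac{\left(- \frac{Q^{2}}{2} - 4\right)^{2}}{5} = - \frac{2}{5} + \frac{\left(-4 - \frac{Q^{2}}{2}\right)^{2}}{5}$)
$\sqrt{c{\left(\left(-1\right) \left(-143\right) \right)} + L} = \sqrt{\left(- \frac{2}{5} + \frac{\left(8 + \left(\left(-1\right) \left(-143\right)\right)^{2}\right)^{2}}{20}\right) + 1248} = \sqrt{\left(- \frac{2}{5} + \frac{\left(8 + 143^{2}\right)^{2}}{20}\right) + 1248} = \sqrt{\left(- \frac{2}{5} + \frac{\left(8 + 20449\right)^{2}}{20}\right) + 1248} = \sqrt{\left(- \frac{2}{5} + \frac{20457^{2}}{20}\right) + 1248} = \sqrt{\left(- \frac{2}{5} + \frac{1}{20} \cdot 418488849\right) + 1248} = \sqrt{\left(- \frac{2}{5} + \frac{418488849}{20}\right) + 1248} = \sqrt{\frac{418488841}{20} + 1248} = \sqrt{\frac{418513801}{20}} = \frac{\sqrt{2092569005}}{10}$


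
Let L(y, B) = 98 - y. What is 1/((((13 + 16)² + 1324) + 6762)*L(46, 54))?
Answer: 1/464204 ≈ 2.1542e-6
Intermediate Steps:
1/((((13 + 16)² + 1324) + 6762)*L(46, 54)) = 1/((((13 + 16)² + 1324) + 6762)*(98 - 1*46)) = 1/(((29² + 1324) + 6762)*(98 - 46)) = 1/(((841 + 1324) + 6762)*52) = (1/52)/(2165 + 6762) = (1/52)/8927 = (1/8927)*(1/52) = 1/464204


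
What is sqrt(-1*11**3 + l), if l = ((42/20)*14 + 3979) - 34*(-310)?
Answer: 3*sqrt(36715)/5 ≈ 114.97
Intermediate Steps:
l = 72742/5 (l = ((42*(1/20))*14 + 3979) + 10540 = ((21/10)*14 + 3979) + 10540 = (147/5 + 3979) + 10540 = 20042/5 + 10540 = 72742/5 ≈ 14548.)
sqrt(-1*11**3 + l) = sqrt(-1*11**3 + 72742/5) = sqrt(-1*1331 + 72742/5) = sqrt(-1331 + 72742/5) = sqrt(66087/5) = 3*sqrt(36715)/5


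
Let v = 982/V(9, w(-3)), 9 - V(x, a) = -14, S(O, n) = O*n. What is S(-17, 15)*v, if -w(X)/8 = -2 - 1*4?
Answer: -250410/23 ≈ -10887.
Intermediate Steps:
w(X) = 48 (w(X) = -8*(-2 - 1*4) = -8*(-2 - 4) = -8*(-6) = 48)
V(x, a) = 23 (V(x, a) = 9 - 1*(-14) = 9 + 14 = 23)
v = 982/23 ≈ 42.696
S(-17, 15)*v = -17*15*(982/23) = -255*982/23 = -250410/23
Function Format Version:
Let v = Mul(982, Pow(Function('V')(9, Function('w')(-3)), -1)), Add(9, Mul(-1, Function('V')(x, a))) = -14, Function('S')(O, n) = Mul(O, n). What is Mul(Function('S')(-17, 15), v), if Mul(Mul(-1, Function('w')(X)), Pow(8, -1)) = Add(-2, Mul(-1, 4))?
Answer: Rational(-250410, 23) ≈ -10887.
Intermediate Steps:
Function('w')(X) = 48 (Function('w')(X) = Mul(-8, Add(-2, Mul(-1, 4))) = Mul(-8, Add(-2, -4)) = Mul(-8, -6) = 48)
Function('V')(x, a) = 23 (Function('V')(x, a) = Add(9, Mul(-1, -14)) = Add(9, 14) = 23)
v = Rational(982, 23) (v = Mul(982, Pow(23, -1)) = Mul(982, Rational(1, 23)) = Rational(982, 23) ≈ 42.696)
Mul(Function('S')(-17, 15), v) = Mul(Mul(-17, 15), Rational(982, 23)) = Mul(-255, Rational(982, 23)) = Rational(-250410, 23)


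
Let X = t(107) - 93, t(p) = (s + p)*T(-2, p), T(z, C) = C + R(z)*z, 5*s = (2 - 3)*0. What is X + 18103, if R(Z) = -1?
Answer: 29673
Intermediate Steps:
s = 0 (s = ((2 - 3)*0)/5 = (-1*0)/5 = (⅕)*0 = 0)
T(z, C) = C - z
t(p) = p*(2 + p) (t(p) = (0 + p)*(p - 1*(-2)) = p*(p + 2) = p*(2 + p))
X = 11570 (X = 107*(2 + 107) - 93 = 107*109 - 93 = 11663 - 93 = 11570)
X + 18103 = 11570 + 18103 = 29673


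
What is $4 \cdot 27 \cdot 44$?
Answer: $4752$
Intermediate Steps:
$4 \cdot 27 \cdot 44 = 108 \cdot 44 = 4752$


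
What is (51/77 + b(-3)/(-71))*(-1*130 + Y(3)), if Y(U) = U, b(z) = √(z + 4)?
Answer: -450088/5467 ≈ -82.328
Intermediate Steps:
b(z) = √(4 + z)
(51/77 + b(-3)/(-71))*(-1*130 + Y(3)) = (51/77 + √(4 - 3)/(-71))*(-1*130 + 3) = (51*(1/77) + √1*(-1/71))*(-130 + 3) = (51/77 + 1*(-1/71))*(-127) = (51/77 - 1/71)*(-127) = (3544/5467)*(-127) = -450088/5467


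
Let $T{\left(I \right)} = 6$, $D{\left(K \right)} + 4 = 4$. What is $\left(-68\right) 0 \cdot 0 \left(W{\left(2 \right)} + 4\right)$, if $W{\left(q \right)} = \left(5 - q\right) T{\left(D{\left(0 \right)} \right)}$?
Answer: $0$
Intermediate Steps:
$D{\left(K \right)} = 0$ ($D{\left(K \right)} = -4 + 4 = 0$)
$W{\left(q \right)} = 30 - 6 q$ ($W{\left(q \right)} = \left(5 - q\right) 6 = 30 - 6 q$)
$\left(-68\right) 0 \cdot 0 \left(W{\left(2 \right)} + 4\right) = \left(-68\right) 0 \cdot 0 \left(\left(30 - 12\right) + 4\right) = 0 \cdot 0 \left(\left(30 - 12\right) + 4\right) = 0 \cdot 0 \left(18 + 4\right) = 0 \cdot 0 \cdot 22 = 0 \cdot 0 = 0$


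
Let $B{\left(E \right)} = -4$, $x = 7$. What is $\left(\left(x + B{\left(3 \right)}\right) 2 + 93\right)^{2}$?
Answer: $9801$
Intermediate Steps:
$\left(\left(x + B{\left(3 \right)}\right) 2 + 93\right)^{2} = \left(\left(7 - 4\right) 2 + 93\right)^{2} = \left(3 \cdot 2 + 93\right)^{2} = \left(6 + 93\right)^{2} = 99^{2} = 9801$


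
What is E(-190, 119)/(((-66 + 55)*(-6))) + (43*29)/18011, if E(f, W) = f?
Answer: -1669894/594363 ≈ -2.8096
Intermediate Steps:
E(-190, 119)/(((-66 + 55)*(-6))) + (43*29)/18011 = -190*(-1/(6*(-66 + 55))) + (43*29)/18011 = -190/((-11*(-6))) + 1247*(1/18011) = -190/66 + 1247/18011 = -190*1/66 + 1247/18011 = -95/33 + 1247/18011 = -1669894/594363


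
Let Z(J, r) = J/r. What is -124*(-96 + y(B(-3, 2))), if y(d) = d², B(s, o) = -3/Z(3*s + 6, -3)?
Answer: 10788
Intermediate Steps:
B(s, o) = -3/(-2 - s) (B(s, o) = -3*(-3/(3*s + 6)) = -3*(-3/(6 + 3*s)) = -3/(-2 - s))
-124*(-96 + y(B(-3, 2))) = -124*(-96 + (3/(2 - 3))²) = -124*(-96 + (3/(-1))²) = -124*(-96 + (3*(-1))²) = -124*(-96 + (-3)²) = -124*(-96 + 9) = -124*(-87) = 10788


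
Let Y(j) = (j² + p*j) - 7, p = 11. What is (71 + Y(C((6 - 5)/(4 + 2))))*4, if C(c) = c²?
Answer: 83341/324 ≈ 257.23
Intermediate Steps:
Y(j) = -7 + j² + 11*j (Y(j) = (j² + 11*j) - 7 = -7 + j² + 11*j)
(71 + Y(C((6 - 5)/(4 + 2))))*4 = (71 + (-7 + (((6 - 5)/(4 + 2))²)² + 11*((6 - 5)/(4 + 2))²))*4 = (71 + (-7 + ((1/6)²)² + 11*(1/6)²))*4 = (71 + (-7 + ((1*(⅙))²)² + 11*(1*(⅙))²))*4 = (71 + (-7 + ((⅙)²)² + 11*(⅙)²))*4 = (71 + (-7 + (1/36)² + 11*(1/36)))*4 = (71 + (-7 + 1/1296 + 11/36))*4 = (71 - 8675/1296)*4 = (83341/1296)*4 = 83341/324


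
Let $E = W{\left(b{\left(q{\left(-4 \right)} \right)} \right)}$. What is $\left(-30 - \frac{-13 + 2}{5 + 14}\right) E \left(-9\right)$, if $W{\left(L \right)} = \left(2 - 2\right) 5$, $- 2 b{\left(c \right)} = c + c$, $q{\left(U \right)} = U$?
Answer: $0$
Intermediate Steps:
$b{\left(c \right)} = - c$ ($b{\left(c \right)} = - \frac{c + c}{2} = - \frac{2 c}{2} = - c$)
$W{\left(L \right)} = 0$ ($W{\left(L \right)} = 0 \cdot 5 = 0$)
$E = 0$
$\left(-30 - \frac{-13 + 2}{5 + 14}\right) E \left(-9\right) = \left(-30 - \frac{-13 + 2}{5 + 14}\right) 0 \left(-9\right) = \left(-30 - - \frac{11}{19}\right) 0 = \left(-30 + \frac{11}{19}\right) 0 = \left(- \frac{559}{19}\right) 0 = 0$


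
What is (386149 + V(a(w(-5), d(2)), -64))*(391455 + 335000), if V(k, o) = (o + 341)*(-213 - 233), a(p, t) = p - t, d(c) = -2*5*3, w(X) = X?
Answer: 190772168185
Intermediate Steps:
d(c) = -30 (d(c) = -10*3 = -30)
V(k, o) = -152086 - 446*o (V(k, o) = (341 + o)*(-446) = -152086 - 446*o)
(386149 + V(a(w(-5), d(2)), -64))*(391455 + 335000) = (386149 + (-152086 - 446*(-64)))*(391455 + 335000) = (386149 + (-152086 + 28544))*726455 = (386149 - 123542)*726455 = 262607*726455 = 190772168185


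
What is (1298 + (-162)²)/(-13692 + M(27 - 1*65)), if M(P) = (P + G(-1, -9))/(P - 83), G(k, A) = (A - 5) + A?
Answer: -3332582/1656671 ≈ -2.0116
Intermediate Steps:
G(k, A) = -5 + 2*A (G(k, A) = (-5 + A) + A = -5 + 2*A)
M(P) = (-23 + P)/(-83 + P) (M(P) = (P + (-5 + 2*(-9)))/(P - 83) = (P + (-5 - 18))/(-83 + P) = (P - 23)/(-83 + P) = (-23 + P)/(-83 + P))
(1298 + (-162)²)/(-13692 + M(27 - 1*65)) = (1298 + (-162)²)/(-13692 + (-23 + (27 - 1*65))/(-83 + (27 - 1*65))) = (1298 + 26244)/(-13692 + (-23 + (27 - 65))/(-83 + (27 - 65))) = 27542/(-13692 + (-23 - 38)/(-83 - 38)) = 27542/(-13692 - 61/(-121)) = 27542/(-13692 - 1/121*(-61)) = 27542/(-13692 + 61/121) = 27542/(-1656671/121) = 27542*(-121/1656671) = -3332582/1656671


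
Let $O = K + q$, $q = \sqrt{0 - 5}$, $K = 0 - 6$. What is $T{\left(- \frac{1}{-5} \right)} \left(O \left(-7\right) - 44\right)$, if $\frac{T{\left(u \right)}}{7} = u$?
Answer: $- \frac{14}{5} - \frac{49 i \sqrt{5}}{5} \approx -2.8 - 21.913 i$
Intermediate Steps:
$K = -6$ ($K = 0 - 6 = -6$)
$q = i \sqrt{5}$ ($q = \sqrt{-5} = i \sqrt{5} \approx 2.2361 i$)
$O = -6 + i \sqrt{5} \approx -6.0 + 2.2361 i$
$T{\left(u \right)} = 7 u$
$T{\left(- \frac{1}{-5} \right)} \left(O \left(-7\right) - 44\right) = 7 \left(- \frac{1}{-5}\right) \left(\left(-6 + i \sqrt{5}\right) \left(-7\right) - 44\right) = 7 \left(\left(-1\right) \left(- \frac{1}{5}\right)\right) \left(\left(42 - 7 i \sqrt{5}\right) - 44\right) = 7 \cdot \frac{1}{5} \left(-2 - 7 i \sqrt{5}\right) = \frac{7 \left(-2 - 7 i \sqrt{5}\right)}{5} = - \frac{14}{5} - \frac{49 i \sqrt{5}}{5}$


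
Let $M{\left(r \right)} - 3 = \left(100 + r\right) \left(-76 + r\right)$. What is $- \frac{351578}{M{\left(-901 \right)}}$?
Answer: $- \frac{175789}{391290} \approx -0.44925$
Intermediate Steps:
$M{\left(r \right)} = 3 + \left(-76 + r\right) \left(100 + r\right)$ ($M{\left(r \right)} = 3 + \left(100 + r\right) \left(-76 + r\right) = 3 + \left(-76 + r\right) \left(100 + r\right)$)
$- \frac{351578}{M{\left(-901 \right)}} = - \frac{351578}{-7597 + \left(-901\right)^{2} + 24 \left(-901\right)} = - \frac{351578}{-7597 + 811801 - 21624} = - \frac{351578}{782580} = \left(-351578\right) \frac{1}{782580} = - \frac{175789}{391290}$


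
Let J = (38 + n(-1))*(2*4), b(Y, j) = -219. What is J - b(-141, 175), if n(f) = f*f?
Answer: 531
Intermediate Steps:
n(f) = f²
J = 312 (J = (38 + (-1)²)*(2*4) = (38 + 1)*8 = 39*8 = 312)
J - b(-141, 175) = 312 - 1*(-219) = 312 + 219 = 531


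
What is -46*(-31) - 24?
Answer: 1402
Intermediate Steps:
-46*(-31) - 24 = 1426 - 24 = 1402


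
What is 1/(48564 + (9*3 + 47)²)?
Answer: 1/54040 ≈ 1.8505e-5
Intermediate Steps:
1/(48564 + (9*3 + 47)²) = 1/(48564 + (27 + 47)²) = 1/(48564 + 74²) = 1/(48564 + 5476) = 1/54040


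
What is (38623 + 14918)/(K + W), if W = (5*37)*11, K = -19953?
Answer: -53541/17918 ≈ -2.9881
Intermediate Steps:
W = 2035 (W = 185*11 = 2035)
(38623 + 14918)/(K + W) = (38623 + 14918)/(-19953 + 2035) = 53541/(-17918) = 53541*(-1/17918) = -53541/17918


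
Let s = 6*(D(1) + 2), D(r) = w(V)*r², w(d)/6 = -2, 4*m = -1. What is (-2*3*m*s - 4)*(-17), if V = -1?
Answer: 1598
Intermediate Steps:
m = -¼ (m = (¼)*(-1) = -¼ ≈ -0.25000)
w(d) = -12 (w(d) = 6*(-2) = -12)
D(r) = -12*r²
s = -60 (s = 6*(-12*1² + 2) = 6*(-12*1 + 2) = 6*(-12 + 2) = 6*(-10) = -60)
(-2*3*m*s - 4)*(-17) = (-2*3*(-¼)*(-60) - 4)*(-17) = (-(-3)*(-60)/2 - 4)*(-17) = (-2*45 - 4)*(-17) = (-90 - 4)*(-17) = -94*(-17) = 1598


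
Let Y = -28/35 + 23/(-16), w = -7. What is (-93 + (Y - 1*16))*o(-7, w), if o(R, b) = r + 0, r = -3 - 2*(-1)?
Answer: 8899/80 ≈ 111.24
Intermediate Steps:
r = -1 (r = -3 + 2 = -1)
Y = -179/80 (Y = -28*1/35 + 23*(-1/16) = -⅘ - 23/16 = -179/80 ≈ -2.2375)
o(R, b) = -1 (o(R, b) = -1 + 0 = -1)
(-93 + (Y - 1*16))*o(-7, w) = (-93 + (-179/80 - 1*16))*(-1) = (-93 + (-179/80 - 16))*(-1) = (-93 - 1459/80)*(-1) = -8899/80*(-1) = 8899/80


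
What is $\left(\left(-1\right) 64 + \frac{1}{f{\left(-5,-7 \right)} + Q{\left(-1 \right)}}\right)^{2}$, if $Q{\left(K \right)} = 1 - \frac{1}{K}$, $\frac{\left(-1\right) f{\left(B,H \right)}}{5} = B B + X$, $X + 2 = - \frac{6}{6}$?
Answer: $\frac{47789569}{11664} \approx 4097.2$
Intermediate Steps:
$X = -3$ ($X = -2 - \frac{6}{6} = -2 - 1 = -3$)
$f{\left(B,H \right)} = 15 - 5 B^{2}$ ($f{\left(B,H \right)} = - 5 \left(B B - 3\right) = - 5 \left(B^{2} - 3\right) = - 5 \left(-3 + B^{2}\right) = 15 - 5 B^{2}$)
$\left(\left(-1\right) 64 + \frac{1}{f{\left(-5,-7 \right)} + Q{\left(-1 \right)}}\right)^{2} = \left(\left(-1\right) 64 + \frac{1}{\left(15 - 5 \left(-5\right)^{2}\right) + \frac{-1 - 1}{-1}}\right)^{2} = \left(-64 + \frac{1}{\left(15 - 125\right) - -2}\right)^{2} = \left(-64 + \frac{1}{\left(15 - 125\right) + 2}\right)^{2} = \left(-64 + \frac{1}{-110 + 2}\right)^{2} = \left(-64 + \frac{1}{-108}\right)^{2} = \left(-64 - \frac{1}{108}\right)^{2} = \left(- \frac{6913}{108}\right)^{2} = \frac{47789569}{11664}$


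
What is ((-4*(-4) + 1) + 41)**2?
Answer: 3364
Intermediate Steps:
((-4*(-4) + 1) + 41)**2 = ((16 + 1) + 41)**2 = (17 + 41)**2 = 58**2 = 3364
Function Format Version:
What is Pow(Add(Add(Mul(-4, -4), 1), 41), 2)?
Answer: 3364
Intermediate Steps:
Pow(Add(Add(Mul(-4, -4), 1), 41), 2) = Pow(Add(Add(16, 1), 41), 2) = Pow(Add(17, 41), 2) = Pow(58, 2) = 3364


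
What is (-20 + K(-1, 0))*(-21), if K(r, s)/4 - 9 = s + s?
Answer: -336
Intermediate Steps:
K(r, s) = 36 + 8*s (K(r, s) = 36 + 4*(s + s) = 36 + 4*(2*s) = 36 + 8*s)
(-20 + K(-1, 0))*(-21) = (-20 + (36 + 8*0))*(-21) = (-20 + (36 + 0))*(-21) = (-20 + 36)*(-21) = 16*(-21) = -336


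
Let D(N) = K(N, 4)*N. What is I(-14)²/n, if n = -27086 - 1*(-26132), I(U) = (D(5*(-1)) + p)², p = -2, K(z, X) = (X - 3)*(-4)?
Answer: -5832/53 ≈ -110.04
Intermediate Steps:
K(z, X) = 12 - 4*X (K(z, X) = (-3 + X)*(-4) = 12 - 4*X)
D(N) = -4*N (D(N) = (12 - 4*4)*N = (12 - 16)*N = -4*N)
I(U) = 324 (I(U) = (-20*(-1) - 2)² = (-4*(-5) - 2)² = (20 - 2)² = 18² = 324)
n = -954 (n = -27086 + 26132 = -954)
I(-14)²/n = 324²/(-954) = 104976*(-1/954) = -5832/53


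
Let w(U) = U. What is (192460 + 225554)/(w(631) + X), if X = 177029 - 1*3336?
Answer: 69669/29054 ≈ 2.3979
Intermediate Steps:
X = 173693 (X = 177029 - 3336 = 173693)
(192460 + 225554)/(w(631) + X) = (192460 + 225554)/(631 + 173693) = 418014/174324 = 418014*(1/174324) = 69669/29054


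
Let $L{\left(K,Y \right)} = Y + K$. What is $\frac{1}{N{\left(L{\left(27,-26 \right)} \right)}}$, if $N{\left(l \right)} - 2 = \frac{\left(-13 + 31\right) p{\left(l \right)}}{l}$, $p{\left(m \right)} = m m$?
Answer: $\frac{1}{20} \approx 0.05$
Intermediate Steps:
$p{\left(m \right)} = m^{2}$
$L{\left(K,Y \right)} = K + Y$
$N{\left(l \right)} = 2 + 18 l$ ($N{\left(l \right)} = 2 + \frac{\left(-13 + 31\right) l^{2}}{l} = 2 + \frac{18 l^{2}}{l} = 2 + 18 l$)
$\frac{1}{N{\left(L{\left(27,-26 \right)} \right)}} = \frac{1}{2 + 18 \left(27 - 26\right)} = \frac{1}{2 + 18 \cdot 1} = \frac{1}{2 + 18} = \frac{1}{20}$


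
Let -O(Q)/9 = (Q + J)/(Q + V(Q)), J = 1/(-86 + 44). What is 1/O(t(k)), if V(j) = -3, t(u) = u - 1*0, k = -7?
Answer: -28/177 ≈ -0.15819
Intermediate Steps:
t(u) = u (t(u) = u + 0 = u)
J = -1/42 (J = 1/(-42) = -1/42 ≈ -0.023810)
O(Q) = -9*(-1/42 + Q)/(-3 + Q) (O(Q) = -9*(Q - 1/42)/(Q - 3) = -9*(-1/42 + Q)/(-3 + Q))
1/O(t(k)) = 1/(3*(1 - 42*(-7))/(14*(-3 - 7))) = 1/((3/14)*(1 + 294)/(-10)) = 1/((3/14)*(-⅒)*295) = 1/(-177/28) = -28/177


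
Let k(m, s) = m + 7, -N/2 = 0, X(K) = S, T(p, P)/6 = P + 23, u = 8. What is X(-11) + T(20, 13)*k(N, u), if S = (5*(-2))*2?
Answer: 1492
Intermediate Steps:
S = -20 (S = -10*2 = -20)
T(p, P) = 138 + 6*P (T(p, P) = 6*(P + 23) = 6*(23 + P) = 138 + 6*P)
X(K) = -20
N = 0 (N = -2*0 = 0)
k(m, s) = 7 + m
X(-11) + T(20, 13)*k(N, u) = -20 + (138 + 6*13)*(7 + 0) = -20 + (138 + 78)*7 = -20 + 216*7 = -20 + 1512 = 1492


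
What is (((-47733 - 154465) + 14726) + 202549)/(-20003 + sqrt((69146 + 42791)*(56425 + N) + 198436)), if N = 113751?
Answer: 301585231/18649069339 + 30154*sqrt(4762297337)/18649069339 ≈ 0.12775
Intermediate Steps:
(((-47733 - 154465) + 14726) + 202549)/(-20003 + sqrt((69146 + 42791)*(56425 + N) + 198436)) = (((-47733 - 154465) + 14726) + 202549)/(-20003 + sqrt((69146 + 42791)*(56425 + 113751) + 198436)) = ((-202198 + 14726) + 202549)/(-20003 + sqrt(111937*170176 + 198436)) = (-187472 + 202549)/(-20003 + sqrt(19048990912 + 198436)) = 15077/(-20003 + sqrt(19049189348)) = 15077/(-20003 + 2*sqrt(4762297337))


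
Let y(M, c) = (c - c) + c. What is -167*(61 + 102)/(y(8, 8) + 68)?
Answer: -27221/76 ≈ -358.17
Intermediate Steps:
y(M, c) = c (y(M, c) = 0 + c = c)
-167*(61 + 102)/(y(8, 8) + 68) = -167*(61 + 102)/(8 + 68) = -27221/76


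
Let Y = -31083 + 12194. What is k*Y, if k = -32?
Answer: 604448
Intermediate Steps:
Y = -18889
k*Y = -32*(-18889) = 604448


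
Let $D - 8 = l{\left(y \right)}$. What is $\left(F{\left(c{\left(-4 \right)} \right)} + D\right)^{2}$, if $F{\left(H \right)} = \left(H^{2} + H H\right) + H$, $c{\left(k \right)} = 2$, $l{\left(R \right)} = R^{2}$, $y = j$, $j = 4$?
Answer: $1156$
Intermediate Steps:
$y = 4$
$D = 24$ ($D = 8 + 4^{2} = 8 + 16 = 24$)
$F{\left(H \right)} = H + 2 H^{2}$ ($F{\left(H \right)} = \left(H^{2} + H^{2}\right) + H = 2 H^{2} + H = H + 2 H^{2}$)
$\left(F{\left(c{\left(-4 \right)} \right)} + D\right)^{2} = \left(2 \left(1 + 2 \cdot 2\right) + 24\right)^{2} = \left(2 \left(1 + 4\right) + 24\right)^{2} = \left(2 \cdot 5 + 24\right)^{2} = \left(10 + 24\right)^{2} = 34^{2} = 1156$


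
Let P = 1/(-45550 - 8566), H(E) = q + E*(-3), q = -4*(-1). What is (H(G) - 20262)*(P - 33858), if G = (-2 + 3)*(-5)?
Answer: 37090429645547/54116 ≈ 6.8539e+8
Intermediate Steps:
q = 4
G = -5 (G = 1*(-5) = -5)
H(E) = 4 - 3*E (H(E) = 4 + E*(-3) = 4 - 3*E)
P = -1/54116 (P = 1/(-54116) = -1/54116 ≈ -1.8479e-5)
(H(G) - 20262)*(P - 33858) = ((4 - 3*(-5)) - 20262)*(-1/54116 - 33858) = ((4 + 15) - 20262)*(-1832259529/54116) = (19 - 20262)*(-1832259529/54116) = -20243*(-1832259529/54116) = 37090429645547/54116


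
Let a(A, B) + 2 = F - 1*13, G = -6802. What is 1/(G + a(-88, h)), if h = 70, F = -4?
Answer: -1/6821 ≈ -0.00014661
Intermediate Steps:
a(A, B) = -19 (a(A, B) = -2 + (-4 - 1*13) = -2 + (-4 - 13) = -2 - 17 = -19)
1/(G + a(-88, h)) = 1/(-6802 - 19) = 1/(-6821) = -1/6821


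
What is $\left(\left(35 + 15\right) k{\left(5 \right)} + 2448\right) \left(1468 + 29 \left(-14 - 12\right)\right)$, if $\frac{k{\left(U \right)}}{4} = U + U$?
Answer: $3175872$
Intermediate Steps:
$k{\left(U \right)} = 8 U$ ($k{\left(U \right)} = 4 \left(U + U\right) = 4 \cdot 2 U = 8 U$)
$\left(\left(35 + 15\right) k{\left(5 \right)} + 2448\right) \left(1468 + 29 \left(-14 - 12\right)\right) = \left(\left(35 + 15\right) 8 \cdot 5 + 2448\right) \left(1468 + 29 \left(-14 - 12\right)\right) = \left(50 \cdot 40 + 2448\right) \left(1468 + 29 \left(-26\right)\right) = \left(2000 + 2448\right) \left(1468 - 754\right) = 4448 \cdot 714 = 3175872$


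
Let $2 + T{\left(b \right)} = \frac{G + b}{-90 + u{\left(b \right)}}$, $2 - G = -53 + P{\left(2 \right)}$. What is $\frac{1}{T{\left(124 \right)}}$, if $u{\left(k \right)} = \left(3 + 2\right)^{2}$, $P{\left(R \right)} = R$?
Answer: $- \frac{65}{307} \approx -0.21173$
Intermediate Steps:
$u{\left(k \right)} = 25$ ($u{\left(k \right)} = 5^{2} = 25$)
$G = 53$ ($G = 2 - \left(-53 + 2\right) = 2 - -51 = 2 + 51 = 53$)
$T{\left(b \right)} = - \frac{183}{65} - \frac{b}{65}$ ($T{\left(b \right)} = -2 + \frac{53 + b}{-90 + 25} = -2 + \frac{53 + b}{-65} = -2 + \left(53 + b\right) \left(- \frac{1}{65}\right) = -2 - \left(\frac{53}{65} + \frac{b}{65}\right) = - \frac{183}{65} - \frac{b}{65}$)
$\frac{1}{T{\left(124 \right)}} = \frac{1}{- \frac{183}{65} - \frac{124}{65}} = \frac{1}{- \frac{307}{65}} = - \frac{65}{307}$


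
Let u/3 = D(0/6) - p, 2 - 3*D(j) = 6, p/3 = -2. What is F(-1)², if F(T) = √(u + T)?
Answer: 13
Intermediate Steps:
p = -6 (p = 3*(-2) = -6)
D(j) = -4/3 (D(j) = ⅔ - ⅓*6 = ⅔ - 2 = -4/3)
u = 14 (u = 3*(-4/3 - 1*(-6)) = 3*(-4/3 + 6) = 3*(14/3) = 14)
F(T) = √(14 + T)
F(-1)² = (√(14 - 1))² = (√13)² = 13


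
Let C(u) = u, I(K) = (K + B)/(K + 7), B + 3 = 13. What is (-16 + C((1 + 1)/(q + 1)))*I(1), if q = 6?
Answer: -605/28 ≈ -21.607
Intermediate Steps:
B = 10 (B = -3 + 13 = 10)
I(K) = (10 + K)/(7 + K) (I(K) = (K + 10)/(K + 7) = (10 + K)/(7 + K))
(-16 + C((1 + 1)/(q + 1)))*I(1) = (-16 + (1 + 1)/(6 + 1))*((10 + 1)/(7 + 1)) = (-16 + 2/7)*(11/8) = -110/7*11/8 = -605/28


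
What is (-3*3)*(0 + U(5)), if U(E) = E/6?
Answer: -15/2 ≈ -7.5000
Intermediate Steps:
U(E) = E/6 (U(E) = E*(⅙) = E/6)
(-3*3)*(0 + U(5)) = (-3*3)*(0 + (⅙)*5) = -9*(0 + ⅚) = -9*⅚ = -15/2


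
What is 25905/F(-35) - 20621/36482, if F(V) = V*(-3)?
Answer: 3697651/15022 ≈ 246.15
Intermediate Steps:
F(V) = -3*V
25905/F(-35) - 20621/36482 = 25905/((-3*(-35))) - 20621/36482 = 25905/105 - 20621*1/36482 = 25905*(1/105) - 1213/2146 = 1727/7 - 1213/2146 = 3697651/15022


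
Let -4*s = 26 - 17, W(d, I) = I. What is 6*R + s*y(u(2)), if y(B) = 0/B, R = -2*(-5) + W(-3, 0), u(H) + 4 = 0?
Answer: 60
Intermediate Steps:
u(H) = -4 (u(H) = -4 + 0 = -4)
R = 10 (R = -2*(-5) + 0 = 10 + 0 = 10)
s = -9/4 (s = -(26 - 17)/4 = -¼*9 = -9/4 ≈ -2.2500)
y(B) = 0
6*R + s*y(u(2)) = 6*10 - 9/4*0 = 60 + 0 = 60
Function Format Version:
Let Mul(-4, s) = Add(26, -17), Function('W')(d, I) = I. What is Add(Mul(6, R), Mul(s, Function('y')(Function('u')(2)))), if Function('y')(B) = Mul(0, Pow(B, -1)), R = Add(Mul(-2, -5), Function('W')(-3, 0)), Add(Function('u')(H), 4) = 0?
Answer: 60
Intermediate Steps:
Function('u')(H) = -4 (Function('u')(H) = Add(-4, 0) = -4)
R = 10 (R = Add(Mul(-2, -5), 0) = Add(10, 0) = 10)
s = Rational(-9, 4) (s = Mul(Rational(-1, 4), Add(26, -17)) = Mul(Rational(-1, 4), 9) = Rational(-9, 4) ≈ -2.2500)
Function('y')(B) = 0
Add(Mul(6, R), Mul(s, Function('y')(Function('u')(2)))) = Add(Mul(6, 10), Mul(Rational(-9, 4), 0)) = Add(60, 0) = 60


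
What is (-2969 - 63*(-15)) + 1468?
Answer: -556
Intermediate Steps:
(-2969 - 63*(-15)) + 1468 = (-2969 + 945) + 1468 = -2024 + 1468 = -556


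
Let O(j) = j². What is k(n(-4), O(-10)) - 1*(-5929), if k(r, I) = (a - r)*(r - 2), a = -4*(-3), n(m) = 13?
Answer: 5918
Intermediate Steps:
a = 12
k(r, I) = (-2 + r)*(12 - r) (k(r, I) = (12 - r)*(r - 2) = (12 - r)*(-2 + r) = (-2 + r)*(12 - r))
k(n(-4), O(-10)) - 1*(-5929) = (-24 - 1*13² + 14*13) - 1*(-5929) = (-24 - 1*169 + 182) + 5929 = (-24 - 169 + 182) + 5929 = -11 + 5929 = 5918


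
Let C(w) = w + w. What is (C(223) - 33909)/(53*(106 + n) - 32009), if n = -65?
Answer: 33463/29836 ≈ 1.1216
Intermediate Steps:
C(w) = 2*w
(C(223) - 33909)/(53*(106 + n) - 32009) = (2*223 - 33909)/(53*(106 - 65) - 32009) = (446 - 33909)/(53*41 - 32009) = -33463/(2173 - 32009) = -33463/(-29836) = -33463*(-1/29836) = 33463/29836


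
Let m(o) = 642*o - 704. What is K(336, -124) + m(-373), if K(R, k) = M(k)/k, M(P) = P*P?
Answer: -240294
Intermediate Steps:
m(o) = -704 + 642*o
M(P) = P²
K(R, k) = k (K(R, k) = k²/k = k)
K(336, -124) + m(-373) = -124 + (-704 + 642*(-373)) = -124 + (-704 - 239466) = -124 - 240170 = -240294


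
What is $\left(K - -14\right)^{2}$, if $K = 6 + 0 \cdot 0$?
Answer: $400$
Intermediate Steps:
$K = 6$ ($K = 6 + 0 = 6$)
$\left(K - -14\right)^{2} = \left(6 - -14\right)^{2} = \left(6 + 14\right)^{2} = 20^{2} = 400$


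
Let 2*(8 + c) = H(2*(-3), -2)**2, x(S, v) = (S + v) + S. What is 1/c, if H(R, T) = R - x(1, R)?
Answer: -1/6 ≈ -0.16667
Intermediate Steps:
x(S, v) = v + 2*S
H(R, T) = -2 (H(R, T) = R - (R + 2*1) = R - (R + 2) = R - (2 + R) = R + (-2 - R) = -2)
c = -6 (c = -8 + (1/2)*(-2)**2 = -8 + (1/2)*4 = -8 + 2 = -6)
1/c = 1/(-6) = -1/6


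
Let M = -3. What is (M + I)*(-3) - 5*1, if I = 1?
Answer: 1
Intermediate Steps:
(M + I)*(-3) - 5*1 = (-3 + 1)*(-3) - 5*1 = -2*(-3) - 5 = 6 - 5 = 1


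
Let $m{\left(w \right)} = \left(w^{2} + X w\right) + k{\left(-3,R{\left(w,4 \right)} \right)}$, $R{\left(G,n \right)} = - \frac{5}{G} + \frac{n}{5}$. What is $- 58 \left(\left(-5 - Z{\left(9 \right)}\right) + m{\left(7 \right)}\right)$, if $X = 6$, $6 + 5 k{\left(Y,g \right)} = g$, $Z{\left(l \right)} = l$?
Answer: $- \frac{769544}{175} \approx -4397.4$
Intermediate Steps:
$R{\left(G,n \right)} = - \frac{5}{G} + \frac{n}{5}$ ($R{\left(G,n \right)} = - \frac{5}{G} + n \frac{1}{5} = - \frac{5}{G} + \frac{n}{5}$)
$k{\left(Y,g \right)} = - \frac{6}{5} + \frac{g}{5}$
$m{\left(w \right)} = - \frac{26}{25} + w^{2} - \frac{1}{w} + 6 w$ ($m{\left(w \right)} = \left(w^{2} + 6 w\right) + \left(- \frac{6}{5} + \frac{- \frac{5}{w} + \frac{1}{5} \cdot 4}{5}\right) = \left(w^{2} + 6 w\right) + \left(- \frac{6}{5} + \frac{- \frac{5}{w} + \frac{4}{5}}{5}\right) = \left(w^{2} + 6 w\right) + \left(- \frac{6}{5} + \frac{\frac{4}{5} - \frac{5}{w}}{5}\right) = \left(w^{2} + 6 w\right) + \left(- \frac{6}{5} + \left(\frac{4}{25} - \frac{1}{w}\right)\right) = \left(w^{2} + 6 w\right) - \left(\frac{26}{25} + \frac{1}{w}\right) = - \frac{26}{25} + w^{2} - \frac{1}{w} + 6 w$)
$- 58 \left(\left(-5 - Z{\left(9 \right)}\right) + m{\left(7 \right)}\right) = - 58 \left(\left(-5 - 9\right) + \left(- \frac{26}{25} + 7^{2} - \frac{1}{7} + 6 \cdot 7\right)\right) = - 58 \left(\left(-5 - 9\right) + \left(- \frac{26}{25} + 49 - \frac{1}{7} + 42\right)\right) = - 58 \left(-14 + \left(- \frac{26}{25} + 49 - \frac{1}{7} + 42\right)\right) = - 58 \left(-14 + \frac{15718}{175}\right) = \left(-58\right) \frac{13268}{175} = - \frac{769544}{175}$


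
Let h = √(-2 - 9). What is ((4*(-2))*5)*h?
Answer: -40*I*√11 ≈ -132.67*I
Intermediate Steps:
h = I*√11 (h = √(-11) = I*√11 ≈ 3.3166*I)
((4*(-2))*5)*h = ((4*(-2))*5)*(I*√11) = (-8*5)*(I*√11) = -40*I*√11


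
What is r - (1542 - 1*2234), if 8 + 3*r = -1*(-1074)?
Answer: 3142/3 ≈ 1047.3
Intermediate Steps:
r = 1066/3 (r = -8/3 + (-1*(-1074))/3 = -8/3 + (⅓)*1074 = -8/3 + 358 = 1066/3 ≈ 355.33)
r - (1542 - 1*2234) = 1066/3 - (1542 - 1*2234) = 1066/3 - (1542 - 2234) = 1066/3 - 1*(-692) = 1066/3 + 692 = 3142/3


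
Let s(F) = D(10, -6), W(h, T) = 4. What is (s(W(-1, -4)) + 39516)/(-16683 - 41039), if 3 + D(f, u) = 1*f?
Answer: -39523/57722 ≈ -0.68471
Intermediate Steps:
D(f, u) = -3 + f (D(f, u) = -3 + 1*f = -3 + f)
s(F) = 7 (s(F) = -3 + 10 = 7)
(s(W(-1, -4)) + 39516)/(-16683 - 41039) = (7 + 39516)/(-16683 - 41039) = 39523/(-57722) = 39523*(-1/57722) = -39523/57722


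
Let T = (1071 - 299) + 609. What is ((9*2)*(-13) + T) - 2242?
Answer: -1095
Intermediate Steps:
T = 1381 (T = 772 + 609 = 1381)
((9*2)*(-13) + T) - 2242 = ((9*2)*(-13) + 1381) - 2242 = (18*(-13) + 1381) - 2242 = (-234 + 1381) - 2242 = 1147 - 2242 = -1095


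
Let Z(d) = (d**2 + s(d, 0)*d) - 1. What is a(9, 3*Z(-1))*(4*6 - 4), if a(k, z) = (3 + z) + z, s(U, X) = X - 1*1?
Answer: 180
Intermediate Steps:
s(U, X) = -1 + X (s(U, X) = X - 1 = -1 + X)
Z(d) = -1 + d**2 - d (Z(d) = (d**2 + (-1 + 0)*d) - 1 = (d**2 - d) - 1 = -1 + d**2 - d)
a(k, z) = 3 + 2*z
a(9, 3*Z(-1))*(4*6 - 4) = (3 + 2*(3*(-1 + (-1)**2 - 1*(-1))))*(4*6 - 4) = (3 + 2*(3*(-1 + 1 + 1)))*(24 - 4) = (3 + 2*(3*1))*20 = (3 + 2*3)*20 = (3 + 6)*20 = 9*20 = 180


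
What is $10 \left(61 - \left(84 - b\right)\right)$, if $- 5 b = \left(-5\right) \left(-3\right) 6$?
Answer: $-410$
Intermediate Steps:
$b = -18$ ($b = - \frac{\left(-5\right) \left(-3\right) 6}{5} = - \frac{15 \cdot 6}{5} = \left(- \frac{1}{5}\right) 90 = -18$)
$10 \left(61 - \left(84 - b\right)\right) = 10 \left(61 - \left(84 - -18\right)\right) = 10 \left(61 - \left(84 + 18\right)\right) = 10 \left(61 - 102\right) = 10 \left(-41\right) = -410$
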